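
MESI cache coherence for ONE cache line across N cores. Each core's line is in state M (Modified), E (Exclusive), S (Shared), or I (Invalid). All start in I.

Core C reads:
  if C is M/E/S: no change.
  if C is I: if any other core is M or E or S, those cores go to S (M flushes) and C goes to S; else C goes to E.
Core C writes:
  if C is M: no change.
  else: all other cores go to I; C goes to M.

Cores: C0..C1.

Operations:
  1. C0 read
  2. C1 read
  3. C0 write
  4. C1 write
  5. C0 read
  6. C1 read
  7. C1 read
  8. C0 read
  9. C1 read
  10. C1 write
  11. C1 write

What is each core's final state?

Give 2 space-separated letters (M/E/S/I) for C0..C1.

Op 1: C0 read [C0 read from I: no other sharers -> C0=E (exclusive)] -> [E,I]
Op 2: C1 read [C1 read from I: others=['C0=E'] -> C1=S, others downsized to S] -> [S,S]
Op 3: C0 write [C0 write: invalidate ['C1=S'] -> C0=M] -> [M,I]
Op 4: C1 write [C1 write: invalidate ['C0=M'] -> C1=M] -> [I,M]
Op 5: C0 read [C0 read from I: others=['C1=M'] -> C0=S, others downsized to S] -> [S,S]
Op 6: C1 read [C1 read: already in S, no change] -> [S,S]
Op 7: C1 read [C1 read: already in S, no change] -> [S,S]
Op 8: C0 read [C0 read: already in S, no change] -> [S,S]
Op 9: C1 read [C1 read: already in S, no change] -> [S,S]
Op 10: C1 write [C1 write: invalidate ['C0=S'] -> C1=M] -> [I,M]
Op 11: C1 write [C1 write: already M (modified), no change] -> [I,M]

Answer: I M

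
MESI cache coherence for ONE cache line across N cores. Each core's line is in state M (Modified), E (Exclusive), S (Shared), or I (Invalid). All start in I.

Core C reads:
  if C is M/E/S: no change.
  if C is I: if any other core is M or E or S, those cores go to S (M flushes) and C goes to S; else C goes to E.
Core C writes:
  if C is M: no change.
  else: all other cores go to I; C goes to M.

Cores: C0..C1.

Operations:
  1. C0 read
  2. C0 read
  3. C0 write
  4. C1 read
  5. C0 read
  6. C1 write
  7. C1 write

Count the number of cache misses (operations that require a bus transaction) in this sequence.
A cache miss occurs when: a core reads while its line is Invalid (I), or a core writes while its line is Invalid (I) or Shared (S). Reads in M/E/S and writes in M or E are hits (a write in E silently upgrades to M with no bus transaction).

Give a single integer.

Answer: 3

Derivation:
Op 1: C0 read [C0 read from I: no other sharers -> C0=E (exclusive)] -> [E,I] [MISS #1: read from I]
Op 2: C0 read [C0 read: already in E, no change] -> [E,I] [hit: read from E]
Op 3: C0 write [C0 write: invalidate none -> C0=M] -> [M,I] [hit: write from E is a silent E->M upgrade, no bus transaction]
Op 4: C1 read [C1 read from I: others=['C0=M'] -> C1=S, others downsized to S] -> [S,S] [MISS #2: read from I]
Op 5: C0 read [C0 read: already in S, no change] -> [S,S] [hit: read from S]
Op 6: C1 write [C1 write: invalidate ['C0=S'] -> C1=M] -> [I,M] [MISS #3: write from S]
Op 7: C1 write [C1 write: already M (modified), no change] -> [I,M] [hit: write from M]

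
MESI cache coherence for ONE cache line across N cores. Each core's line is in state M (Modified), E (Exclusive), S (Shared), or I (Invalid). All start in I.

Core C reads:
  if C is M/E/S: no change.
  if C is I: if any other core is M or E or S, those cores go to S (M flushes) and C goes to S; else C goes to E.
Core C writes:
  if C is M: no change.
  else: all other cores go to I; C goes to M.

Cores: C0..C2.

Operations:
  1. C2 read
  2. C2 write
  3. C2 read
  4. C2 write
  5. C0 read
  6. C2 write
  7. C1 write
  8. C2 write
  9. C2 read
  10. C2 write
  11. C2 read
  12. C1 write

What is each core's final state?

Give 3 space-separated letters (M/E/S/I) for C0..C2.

Op 1: C2 read [C2 read from I: no other sharers -> C2=E (exclusive)] -> [I,I,E]
Op 2: C2 write [C2 write: invalidate none -> C2=M] -> [I,I,M]
Op 3: C2 read [C2 read: already in M, no change] -> [I,I,M]
Op 4: C2 write [C2 write: already M (modified), no change] -> [I,I,M]
Op 5: C0 read [C0 read from I: others=['C2=M'] -> C0=S, others downsized to S] -> [S,I,S]
Op 6: C2 write [C2 write: invalidate ['C0=S'] -> C2=M] -> [I,I,M]
Op 7: C1 write [C1 write: invalidate ['C2=M'] -> C1=M] -> [I,M,I]
Op 8: C2 write [C2 write: invalidate ['C1=M'] -> C2=M] -> [I,I,M]
Op 9: C2 read [C2 read: already in M, no change] -> [I,I,M]
Op 10: C2 write [C2 write: already M (modified), no change] -> [I,I,M]
Op 11: C2 read [C2 read: already in M, no change] -> [I,I,M]
Op 12: C1 write [C1 write: invalidate ['C2=M'] -> C1=M] -> [I,M,I]

Answer: I M I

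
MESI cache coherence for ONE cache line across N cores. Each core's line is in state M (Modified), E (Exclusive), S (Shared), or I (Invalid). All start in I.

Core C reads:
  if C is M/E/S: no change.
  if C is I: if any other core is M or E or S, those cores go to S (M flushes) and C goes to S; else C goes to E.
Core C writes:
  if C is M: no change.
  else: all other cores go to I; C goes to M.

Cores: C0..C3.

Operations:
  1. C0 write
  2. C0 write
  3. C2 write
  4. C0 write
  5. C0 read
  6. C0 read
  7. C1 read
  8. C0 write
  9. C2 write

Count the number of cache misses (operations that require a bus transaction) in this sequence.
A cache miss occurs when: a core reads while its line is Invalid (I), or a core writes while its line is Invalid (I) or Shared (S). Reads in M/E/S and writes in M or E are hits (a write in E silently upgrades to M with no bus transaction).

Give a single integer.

Answer: 6

Derivation:
Op 1: C0 write [C0 write: invalidate none -> C0=M] -> [M,I,I,I] [MISS #1: write from I]
Op 2: C0 write [C0 write: already M (modified), no change] -> [M,I,I,I] [hit: write from M]
Op 3: C2 write [C2 write: invalidate ['C0=M'] -> C2=M] -> [I,I,M,I] [MISS #2: write from I]
Op 4: C0 write [C0 write: invalidate ['C2=M'] -> C0=M] -> [M,I,I,I] [MISS #3: write from I]
Op 5: C0 read [C0 read: already in M, no change] -> [M,I,I,I] [hit: read from M]
Op 6: C0 read [C0 read: already in M, no change] -> [M,I,I,I] [hit: read from M]
Op 7: C1 read [C1 read from I: others=['C0=M'] -> C1=S, others downsized to S] -> [S,S,I,I] [MISS #4: read from I]
Op 8: C0 write [C0 write: invalidate ['C1=S'] -> C0=M] -> [M,I,I,I] [MISS #5: write from S]
Op 9: C2 write [C2 write: invalidate ['C0=M'] -> C2=M] -> [I,I,M,I] [MISS #6: write from I]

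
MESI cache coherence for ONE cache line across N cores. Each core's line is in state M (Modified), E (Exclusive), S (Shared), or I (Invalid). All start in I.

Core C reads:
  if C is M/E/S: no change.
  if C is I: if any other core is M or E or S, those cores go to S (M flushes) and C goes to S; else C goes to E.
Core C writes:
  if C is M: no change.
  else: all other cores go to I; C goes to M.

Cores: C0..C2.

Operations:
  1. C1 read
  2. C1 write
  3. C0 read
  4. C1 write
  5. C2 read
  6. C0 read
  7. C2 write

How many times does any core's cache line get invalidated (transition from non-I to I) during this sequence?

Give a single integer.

Op 1: C1 read [C1 read from I: no other sharers -> C1=E (exclusive)] -> [I,E,I] (invalidations this op: 0; running total: 0)
Op 2: C1 write [C1 write: invalidate none -> C1=M] -> [I,M,I] (invalidations this op: 0; running total: 0)
Op 3: C0 read [C0 read from I: others=['C1=M'] -> C0=S, others downsized to S] -> [S,S,I] (invalidations this op: 0; running total: 0)
Op 4: C1 write [C1 write: invalidate ['C0=S'] -> C1=M] -> [I,M,I] (invalidations this op: 1; running total: 1)
Op 5: C2 read [C2 read from I: others=['C1=M'] -> C2=S, others downsized to S] -> [I,S,S] (invalidations this op: 0; running total: 1)
Op 6: C0 read [C0 read from I: others=['C1=S', 'C2=S'] -> C0=S, others downsized to S] -> [S,S,S] (invalidations this op: 0; running total: 1)
Op 7: C2 write [C2 write: invalidate ['C0=S', 'C1=S'] -> C2=M] -> [I,I,M] (invalidations this op: 2; running total: 3)

Answer: 3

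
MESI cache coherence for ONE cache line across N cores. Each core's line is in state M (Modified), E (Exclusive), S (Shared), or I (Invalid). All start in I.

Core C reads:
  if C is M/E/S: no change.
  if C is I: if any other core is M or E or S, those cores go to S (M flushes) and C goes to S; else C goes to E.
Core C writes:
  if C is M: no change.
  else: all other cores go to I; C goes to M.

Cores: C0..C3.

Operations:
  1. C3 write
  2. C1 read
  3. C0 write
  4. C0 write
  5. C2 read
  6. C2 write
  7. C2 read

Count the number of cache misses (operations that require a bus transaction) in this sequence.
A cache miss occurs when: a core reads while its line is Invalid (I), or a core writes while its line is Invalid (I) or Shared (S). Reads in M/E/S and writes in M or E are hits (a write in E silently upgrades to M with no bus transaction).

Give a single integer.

Answer: 5

Derivation:
Op 1: C3 write [C3 write: invalidate none -> C3=M] -> [I,I,I,M] [MISS #1: write from I]
Op 2: C1 read [C1 read from I: others=['C3=M'] -> C1=S, others downsized to S] -> [I,S,I,S] [MISS #2: read from I]
Op 3: C0 write [C0 write: invalidate ['C1=S', 'C3=S'] -> C0=M] -> [M,I,I,I] [MISS #3: write from I]
Op 4: C0 write [C0 write: already M (modified), no change] -> [M,I,I,I] [hit: write from M]
Op 5: C2 read [C2 read from I: others=['C0=M'] -> C2=S, others downsized to S] -> [S,I,S,I] [MISS #4: read from I]
Op 6: C2 write [C2 write: invalidate ['C0=S'] -> C2=M] -> [I,I,M,I] [MISS #5: write from S]
Op 7: C2 read [C2 read: already in M, no change] -> [I,I,M,I] [hit: read from M]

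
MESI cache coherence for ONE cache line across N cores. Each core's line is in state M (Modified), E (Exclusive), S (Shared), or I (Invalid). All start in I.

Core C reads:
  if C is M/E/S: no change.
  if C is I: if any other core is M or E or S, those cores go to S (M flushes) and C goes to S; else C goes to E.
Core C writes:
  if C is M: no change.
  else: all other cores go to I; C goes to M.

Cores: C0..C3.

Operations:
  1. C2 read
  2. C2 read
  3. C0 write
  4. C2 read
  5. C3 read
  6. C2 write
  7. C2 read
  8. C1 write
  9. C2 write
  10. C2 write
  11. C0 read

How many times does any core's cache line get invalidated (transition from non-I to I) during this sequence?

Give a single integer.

Answer: 5

Derivation:
Op 1: C2 read [C2 read from I: no other sharers -> C2=E (exclusive)] -> [I,I,E,I] (invalidations this op: 0; running total: 0)
Op 2: C2 read [C2 read: already in E, no change] -> [I,I,E,I] (invalidations this op: 0; running total: 0)
Op 3: C0 write [C0 write: invalidate ['C2=E'] -> C0=M] -> [M,I,I,I] (invalidations this op: 1; running total: 1)
Op 4: C2 read [C2 read from I: others=['C0=M'] -> C2=S, others downsized to S] -> [S,I,S,I] (invalidations this op: 0; running total: 1)
Op 5: C3 read [C3 read from I: others=['C0=S', 'C2=S'] -> C3=S, others downsized to S] -> [S,I,S,S] (invalidations this op: 0; running total: 1)
Op 6: C2 write [C2 write: invalidate ['C0=S', 'C3=S'] -> C2=M] -> [I,I,M,I] (invalidations this op: 2; running total: 3)
Op 7: C2 read [C2 read: already in M, no change] -> [I,I,M,I] (invalidations this op: 0; running total: 3)
Op 8: C1 write [C1 write: invalidate ['C2=M'] -> C1=M] -> [I,M,I,I] (invalidations this op: 1; running total: 4)
Op 9: C2 write [C2 write: invalidate ['C1=M'] -> C2=M] -> [I,I,M,I] (invalidations this op: 1; running total: 5)
Op 10: C2 write [C2 write: already M (modified), no change] -> [I,I,M,I] (invalidations this op: 0; running total: 5)
Op 11: C0 read [C0 read from I: others=['C2=M'] -> C0=S, others downsized to S] -> [S,I,S,I] (invalidations this op: 0; running total: 5)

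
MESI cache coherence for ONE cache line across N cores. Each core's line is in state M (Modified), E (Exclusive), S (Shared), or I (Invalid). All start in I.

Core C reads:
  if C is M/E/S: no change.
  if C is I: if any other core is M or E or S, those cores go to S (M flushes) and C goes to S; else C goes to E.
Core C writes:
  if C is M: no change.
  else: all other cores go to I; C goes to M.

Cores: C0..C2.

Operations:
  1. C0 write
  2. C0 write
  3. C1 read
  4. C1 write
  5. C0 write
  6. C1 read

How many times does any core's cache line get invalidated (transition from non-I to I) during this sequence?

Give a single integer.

Answer: 2

Derivation:
Op 1: C0 write [C0 write: invalidate none -> C0=M] -> [M,I,I] (invalidations this op: 0; running total: 0)
Op 2: C0 write [C0 write: already M (modified), no change] -> [M,I,I] (invalidations this op: 0; running total: 0)
Op 3: C1 read [C1 read from I: others=['C0=M'] -> C1=S, others downsized to S] -> [S,S,I] (invalidations this op: 0; running total: 0)
Op 4: C1 write [C1 write: invalidate ['C0=S'] -> C1=M] -> [I,M,I] (invalidations this op: 1; running total: 1)
Op 5: C0 write [C0 write: invalidate ['C1=M'] -> C0=M] -> [M,I,I] (invalidations this op: 1; running total: 2)
Op 6: C1 read [C1 read from I: others=['C0=M'] -> C1=S, others downsized to S] -> [S,S,I] (invalidations this op: 0; running total: 2)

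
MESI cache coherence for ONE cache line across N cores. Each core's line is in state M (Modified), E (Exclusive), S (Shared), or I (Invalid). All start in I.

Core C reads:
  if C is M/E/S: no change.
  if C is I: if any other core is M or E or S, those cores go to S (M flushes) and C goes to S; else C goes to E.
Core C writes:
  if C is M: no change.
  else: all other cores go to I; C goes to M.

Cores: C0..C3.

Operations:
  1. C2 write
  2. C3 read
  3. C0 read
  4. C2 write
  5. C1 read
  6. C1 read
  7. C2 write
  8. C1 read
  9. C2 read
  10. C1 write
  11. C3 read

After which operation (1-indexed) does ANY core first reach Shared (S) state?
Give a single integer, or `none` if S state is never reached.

Op 1: C2 write [C2 write: invalidate none -> C2=M] -> [I,I,M,I]
Op 2: C3 read [C3 read from I: others=['C2=M'] -> C3=S, others downsized to S] -> [I,I,S,S]
  -> First S state at op 2; remaining ops need not be traced.

Answer: 2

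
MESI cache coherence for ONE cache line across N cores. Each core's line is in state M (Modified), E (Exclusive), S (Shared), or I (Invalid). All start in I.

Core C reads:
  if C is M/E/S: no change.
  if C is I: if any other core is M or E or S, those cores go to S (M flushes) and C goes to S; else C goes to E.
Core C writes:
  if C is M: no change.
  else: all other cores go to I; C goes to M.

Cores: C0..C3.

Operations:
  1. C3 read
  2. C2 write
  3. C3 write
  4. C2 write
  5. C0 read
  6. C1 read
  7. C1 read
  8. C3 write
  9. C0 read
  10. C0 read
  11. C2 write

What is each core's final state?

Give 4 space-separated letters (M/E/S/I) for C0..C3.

Op 1: C3 read [C3 read from I: no other sharers -> C3=E (exclusive)] -> [I,I,I,E]
Op 2: C2 write [C2 write: invalidate ['C3=E'] -> C2=M] -> [I,I,M,I]
Op 3: C3 write [C3 write: invalidate ['C2=M'] -> C3=M] -> [I,I,I,M]
Op 4: C2 write [C2 write: invalidate ['C3=M'] -> C2=M] -> [I,I,M,I]
Op 5: C0 read [C0 read from I: others=['C2=M'] -> C0=S, others downsized to S] -> [S,I,S,I]
Op 6: C1 read [C1 read from I: others=['C0=S', 'C2=S'] -> C1=S, others downsized to S] -> [S,S,S,I]
Op 7: C1 read [C1 read: already in S, no change] -> [S,S,S,I]
Op 8: C3 write [C3 write: invalidate ['C0=S', 'C1=S', 'C2=S'] -> C3=M] -> [I,I,I,M]
Op 9: C0 read [C0 read from I: others=['C3=M'] -> C0=S, others downsized to S] -> [S,I,I,S]
Op 10: C0 read [C0 read: already in S, no change] -> [S,I,I,S]
Op 11: C2 write [C2 write: invalidate ['C0=S', 'C3=S'] -> C2=M] -> [I,I,M,I]

Answer: I I M I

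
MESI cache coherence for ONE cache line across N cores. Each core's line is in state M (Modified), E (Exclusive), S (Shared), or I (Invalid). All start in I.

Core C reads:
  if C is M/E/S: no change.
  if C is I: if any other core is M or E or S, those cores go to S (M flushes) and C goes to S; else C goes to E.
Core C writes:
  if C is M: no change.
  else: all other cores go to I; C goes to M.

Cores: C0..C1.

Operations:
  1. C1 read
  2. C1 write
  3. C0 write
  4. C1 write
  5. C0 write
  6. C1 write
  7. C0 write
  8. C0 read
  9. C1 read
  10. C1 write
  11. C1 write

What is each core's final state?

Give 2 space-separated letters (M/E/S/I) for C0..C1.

Answer: I M

Derivation:
Op 1: C1 read [C1 read from I: no other sharers -> C1=E (exclusive)] -> [I,E]
Op 2: C1 write [C1 write: invalidate none -> C1=M] -> [I,M]
Op 3: C0 write [C0 write: invalidate ['C1=M'] -> C0=M] -> [M,I]
Op 4: C1 write [C1 write: invalidate ['C0=M'] -> C1=M] -> [I,M]
Op 5: C0 write [C0 write: invalidate ['C1=M'] -> C0=M] -> [M,I]
Op 6: C1 write [C1 write: invalidate ['C0=M'] -> C1=M] -> [I,M]
Op 7: C0 write [C0 write: invalidate ['C1=M'] -> C0=M] -> [M,I]
Op 8: C0 read [C0 read: already in M, no change] -> [M,I]
Op 9: C1 read [C1 read from I: others=['C0=M'] -> C1=S, others downsized to S] -> [S,S]
Op 10: C1 write [C1 write: invalidate ['C0=S'] -> C1=M] -> [I,M]
Op 11: C1 write [C1 write: already M (modified), no change] -> [I,M]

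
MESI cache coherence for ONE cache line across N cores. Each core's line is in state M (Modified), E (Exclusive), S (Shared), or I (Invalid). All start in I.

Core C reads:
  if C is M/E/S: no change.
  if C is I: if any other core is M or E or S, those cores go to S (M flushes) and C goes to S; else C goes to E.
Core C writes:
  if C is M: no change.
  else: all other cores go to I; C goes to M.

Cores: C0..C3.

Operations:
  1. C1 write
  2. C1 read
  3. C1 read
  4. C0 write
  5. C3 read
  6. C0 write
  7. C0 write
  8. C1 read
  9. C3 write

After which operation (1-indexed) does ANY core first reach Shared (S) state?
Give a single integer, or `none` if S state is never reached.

Op 1: C1 write [C1 write: invalidate none -> C1=M] -> [I,M,I,I]
Op 2: C1 read [C1 read: already in M, no change] -> [I,M,I,I]
Op 3: C1 read [C1 read: already in M, no change] -> [I,M,I,I]
Op 4: C0 write [C0 write: invalidate ['C1=M'] -> C0=M] -> [M,I,I,I]
Op 5: C3 read [C3 read from I: others=['C0=M'] -> C3=S, others downsized to S] -> [S,I,I,S]
  -> First S state at op 5; remaining ops need not be traced.

Answer: 5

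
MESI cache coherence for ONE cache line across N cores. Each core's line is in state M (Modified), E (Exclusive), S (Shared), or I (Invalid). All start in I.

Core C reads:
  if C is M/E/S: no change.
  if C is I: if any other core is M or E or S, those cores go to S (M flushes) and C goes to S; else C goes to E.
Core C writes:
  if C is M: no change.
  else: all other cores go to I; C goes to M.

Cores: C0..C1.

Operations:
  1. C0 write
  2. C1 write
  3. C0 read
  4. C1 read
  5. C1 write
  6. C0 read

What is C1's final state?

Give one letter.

Answer: S

Derivation:
Op 1: C0 write [C0 write: invalidate none -> C0=M] -> [M,I]
Op 2: C1 write [C1 write: invalidate ['C0=M'] -> C1=M] -> [I,M]
Op 3: C0 read [C0 read from I: others=['C1=M'] -> C0=S, others downsized to S] -> [S,S]
Op 4: C1 read [C1 read: already in S, no change] -> [S,S]
Op 5: C1 write [C1 write: invalidate ['C0=S'] -> C1=M] -> [I,M]
Op 6: C0 read [C0 read from I: others=['C1=M'] -> C0=S, others downsized to S] -> [S,S]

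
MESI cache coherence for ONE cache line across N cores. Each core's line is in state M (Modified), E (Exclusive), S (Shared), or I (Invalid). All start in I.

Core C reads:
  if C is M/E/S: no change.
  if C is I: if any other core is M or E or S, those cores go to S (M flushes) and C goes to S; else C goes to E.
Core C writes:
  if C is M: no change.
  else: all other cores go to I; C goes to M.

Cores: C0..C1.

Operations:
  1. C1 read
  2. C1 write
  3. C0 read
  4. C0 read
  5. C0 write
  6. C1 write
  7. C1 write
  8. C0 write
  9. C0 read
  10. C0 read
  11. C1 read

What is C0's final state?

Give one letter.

Answer: S

Derivation:
Op 1: C1 read [C1 read from I: no other sharers -> C1=E (exclusive)] -> [I,E]
Op 2: C1 write [C1 write: invalidate none -> C1=M] -> [I,M]
Op 3: C0 read [C0 read from I: others=['C1=M'] -> C0=S, others downsized to S] -> [S,S]
Op 4: C0 read [C0 read: already in S, no change] -> [S,S]
Op 5: C0 write [C0 write: invalidate ['C1=S'] -> C0=M] -> [M,I]
Op 6: C1 write [C1 write: invalidate ['C0=M'] -> C1=M] -> [I,M]
Op 7: C1 write [C1 write: already M (modified), no change] -> [I,M]
Op 8: C0 write [C0 write: invalidate ['C1=M'] -> C0=M] -> [M,I]
Op 9: C0 read [C0 read: already in M, no change] -> [M,I]
Op 10: C0 read [C0 read: already in M, no change] -> [M,I]
Op 11: C1 read [C1 read from I: others=['C0=M'] -> C1=S, others downsized to S] -> [S,S]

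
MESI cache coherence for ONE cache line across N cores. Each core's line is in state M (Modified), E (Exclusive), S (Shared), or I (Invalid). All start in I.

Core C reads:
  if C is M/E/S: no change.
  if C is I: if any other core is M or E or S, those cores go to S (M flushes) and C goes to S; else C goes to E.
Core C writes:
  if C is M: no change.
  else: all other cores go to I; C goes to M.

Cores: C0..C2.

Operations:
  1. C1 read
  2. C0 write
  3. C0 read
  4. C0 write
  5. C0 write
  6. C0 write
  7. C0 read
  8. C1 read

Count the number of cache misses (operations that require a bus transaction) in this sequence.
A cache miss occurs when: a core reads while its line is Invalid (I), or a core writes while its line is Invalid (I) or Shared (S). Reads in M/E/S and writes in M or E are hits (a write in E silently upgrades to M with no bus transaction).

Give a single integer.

Answer: 3

Derivation:
Op 1: C1 read [C1 read from I: no other sharers -> C1=E (exclusive)] -> [I,E,I] [MISS #1: read from I]
Op 2: C0 write [C0 write: invalidate ['C1=E'] -> C0=M] -> [M,I,I] [MISS #2: write from I]
Op 3: C0 read [C0 read: already in M, no change] -> [M,I,I] [hit: read from M]
Op 4: C0 write [C0 write: already M (modified), no change] -> [M,I,I] [hit: write from M]
Op 5: C0 write [C0 write: already M (modified), no change] -> [M,I,I] [hit: write from M]
Op 6: C0 write [C0 write: already M (modified), no change] -> [M,I,I] [hit: write from M]
Op 7: C0 read [C0 read: already in M, no change] -> [M,I,I] [hit: read from M]
Op 8: C1 read [C1 read from I: others=['C0=M'] -> C1=S, others downsized to S] -> [S,S,I] [MISS #3: read from I]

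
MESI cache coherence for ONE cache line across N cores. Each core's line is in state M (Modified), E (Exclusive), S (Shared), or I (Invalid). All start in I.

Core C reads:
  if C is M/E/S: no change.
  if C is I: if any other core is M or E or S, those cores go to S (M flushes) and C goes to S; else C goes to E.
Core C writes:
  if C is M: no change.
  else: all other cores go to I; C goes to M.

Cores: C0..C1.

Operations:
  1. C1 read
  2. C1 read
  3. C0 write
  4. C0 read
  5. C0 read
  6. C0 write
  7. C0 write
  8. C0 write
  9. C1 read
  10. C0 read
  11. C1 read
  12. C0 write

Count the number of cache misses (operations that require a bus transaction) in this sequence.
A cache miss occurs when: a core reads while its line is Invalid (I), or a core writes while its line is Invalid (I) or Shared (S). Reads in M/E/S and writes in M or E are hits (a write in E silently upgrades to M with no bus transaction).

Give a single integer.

Op 1: C1 read [C1 read from I: no other sharers -> C1=E (exclusive)] -> [I,E] [MISS #1: read from I]
Op 2: C1 read [C1 read: already in E, no change] -> [I,E] [hit: read from E]
Op 3: C0 write [C0 write: invalidate ['C1=E'] -> C0=M] -> [M,I] [MISS #2: write from I]
Op 4: C0 read [C0 read: already in M, no change] -> [M,I] [hit: read from M]
Op 5: C0 read [C0 read: already in M, no change] -> [M,I] [hit: read from M]
Op 6: C0 write [C0 write: already M (modified), no change] -> [M,I] [hit: write from M]
Op 7: C0 write [C0 write: already M (modified), no change] -> [M,I] [hit: write from M]
Op 8: C0 write [C0 write: already M (modified), no change] -> [M,I] [hit: write from M]
Op 9: C1 read [C1 read from I: others=['C0=M'] -> C1=S, others downsized to S] -> [S,S] [MISS #3: read from I]
Op 10: C0 read [C0 read: already in S, no change] -> [S,S] [hit: read from S]
Op 11: C1 read [C1 read: already in S, no change] -> [S,S] [hit: read from S]
Op 12: C0 write [C0 write: invalidate ['C1=S'] -> C0=M] -> [M,I] [MISS #4: write from S]

Answer: 4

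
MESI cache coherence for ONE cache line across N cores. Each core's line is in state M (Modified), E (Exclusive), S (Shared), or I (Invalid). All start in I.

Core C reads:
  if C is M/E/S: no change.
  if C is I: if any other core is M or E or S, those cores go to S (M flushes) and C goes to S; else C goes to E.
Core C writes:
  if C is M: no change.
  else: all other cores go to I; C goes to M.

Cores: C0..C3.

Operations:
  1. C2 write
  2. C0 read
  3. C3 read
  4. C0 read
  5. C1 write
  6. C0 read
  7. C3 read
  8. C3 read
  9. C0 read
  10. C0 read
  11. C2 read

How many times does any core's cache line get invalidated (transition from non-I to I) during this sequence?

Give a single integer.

Answer: 3

Derivation:
Op 1: C2 write [C2 write: invalidate none -> C2=M] -> [I,I,M,I] (invalidations this op: 0; running total: 0)
Op 2: C0 read [C0 read from I: others=['C2=M'] -> C0=S, others downsized to S] -> [S,I,S,I] (invalidations this op: 0; running total: 0)
Op 3: C3 read [C3 read from I: others=['C0=S', 'C2=S'] -> C3=S, others downsized to S] -> [S,I,S,S] (invalidations this op: 0; running total: 0)
Op 4: C0 read [C0 read: already in S, no change] -> [S,I,S,S] (invalidations this op: 0; running total: 0)
Op 5: C1 write [C1 write: invalidate ['C0=S', 'C2=S', 'C3=S'] -> C1=M] -> [I,M,I,I] (invalidations this op: 3; running total: 3)
Op 6: C0 read [C0 read from I: others=['C1=M'] -> C0=S, others downsized to S] -> [S,S,I,I] (invalidations this op: 0; running total: 3)
Op 7: C3 read [C3 read from I: others=['C0=S', 'C1=S'] -> C3=S, others downsized to S] -> [S,S,I,S] (invalidations this op: 0; running total: 3)
Op 8: C3 read [C3 read: already in S, no change] -> [S,S,I,S] (invalidations this op: 0; running total: 3)
Op 9: C0 read [C0 read: already in S, no change] -> [S,S,I,S] (invalidations this op: 0; running total: 3)
Op 10: C0 read [C0 read: already in S, no change] -> [S,S,I,S] (invalidations this op: 0; running total: 3)
Op 11: C2 read [C2 read from I: others=['C0=S', 'C1=S', 'C3=S'] -> C2=S, others downsized to S] -> [S,S,S,S] (invalidations this op: 0; running total: 3)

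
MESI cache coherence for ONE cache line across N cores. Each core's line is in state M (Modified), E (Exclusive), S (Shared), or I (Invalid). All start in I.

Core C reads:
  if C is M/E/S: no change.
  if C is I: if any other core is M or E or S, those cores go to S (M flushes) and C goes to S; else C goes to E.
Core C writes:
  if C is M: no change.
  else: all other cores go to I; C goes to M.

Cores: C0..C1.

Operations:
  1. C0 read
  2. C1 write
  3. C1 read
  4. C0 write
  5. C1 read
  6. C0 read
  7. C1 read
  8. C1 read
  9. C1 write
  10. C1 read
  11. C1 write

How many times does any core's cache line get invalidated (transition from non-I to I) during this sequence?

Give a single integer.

Answer: 3

Derivation:
Op 1: C0 read [C0 read from I: no other sharers -> C0=E (exclusive)] -> [E,I] (invalidations this op: 0; running total: 0)
Op 2: C1 write [C1 write: invalidate ['C0=E'] -> C1=M] -> [I,M] (invalidations this op: 1; running total: 1)
Op 3: C1 read [C1 read: already in M, no change] -> [I,M] (invalidations this op: 0; running total: 1)
Op 4: C0 write [C0 write: invalidate ['C1=M'] -> C0=M] -> [M,I] (invalidations this op: 1; running total: 2)
Op 5: C1 read [C1 read from I: others=['C0=M'] -> C1=S, others downsized to S] -> [S,S] (invalidations this op: 0; running total: 2)
Op 6: C0 read [C0 read: already in S, no change] -> [S,S] (invalidations this op: 0; running total: 2)
Op 7: C1 read [C1 read: already in S, no change] -> [S,S] (invalidations this op: 0; running total: 2)
Op 8: C1 read [C1 read: already in S, no change] -> [S,S] (invalidations this op: 0; running total: 2)
Op 9: C1 write [C1 write: invalidate ['C0=S'] -> C1=M] -> [I,M] (invalidations this op: 1; running total: 3)
Op 10: C1 read [C1 read: already in M, no change] -> [I,M] (invalidations this op: 0; running total: 3)
Op 11: C1 write [C1 write: already M (modified), no change] -> [I,M] (invalidations this op: 0; running total: 3)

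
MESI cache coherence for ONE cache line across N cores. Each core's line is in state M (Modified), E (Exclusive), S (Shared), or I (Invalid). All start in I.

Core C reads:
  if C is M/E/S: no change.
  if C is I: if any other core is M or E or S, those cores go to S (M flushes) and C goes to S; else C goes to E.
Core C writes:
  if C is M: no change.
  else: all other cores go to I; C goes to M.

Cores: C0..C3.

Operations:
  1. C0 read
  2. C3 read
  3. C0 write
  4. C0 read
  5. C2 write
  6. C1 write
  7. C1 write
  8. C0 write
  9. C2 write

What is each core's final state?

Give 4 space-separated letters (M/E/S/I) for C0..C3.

Answer: I I M I

Derivation:
Op 1: C0 read [C0 read from I: no other sharers -> C0=E (exclusive)] -> [E,I,I,I]
Op 2: C3 read [C3 read from I: others=['C0=E'] -> C3=S, others downsized to S] -> [S,I,I,S]
Op 3: C0 write [C0 write: invalidate ['C3=S'] -> C0=M] -> [M,I,I,I]
Op 4: C0 read [C0 read: already in M, no change] -> [M,I,I,I]
Op 5: C2 write [C2 write: invalidate ['C0=M'] -> C2=M] -> [I,I,M,I]
Op 6: C1 write [C1 write: invalidate ['C2=M'] -> C1=M] -> [I,M,I,I]
Op 7: C1 write [C1 write: already M (modified), no change] -> [I,M,I,I]
Op 8: C0 write [C0 write: invalidate ['C1=M'] -> C0=M] -> [M,I,I,I]
Op 9: C2 write [C2 write: invalidate ['C0=M'] -> C2=M] -> [I,I,M,I]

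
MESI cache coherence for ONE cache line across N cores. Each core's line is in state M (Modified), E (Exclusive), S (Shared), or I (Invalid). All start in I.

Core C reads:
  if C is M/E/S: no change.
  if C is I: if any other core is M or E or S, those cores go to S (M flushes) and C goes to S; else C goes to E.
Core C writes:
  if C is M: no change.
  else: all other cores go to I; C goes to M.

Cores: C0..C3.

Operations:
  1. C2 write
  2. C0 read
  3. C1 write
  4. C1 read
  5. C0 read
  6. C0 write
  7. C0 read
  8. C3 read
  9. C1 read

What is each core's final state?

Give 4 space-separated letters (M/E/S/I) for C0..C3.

Answer: S S I S

Derivation:
Op 1: C2 write [C2 write: invalidate none -> C2=M] -> [I,I,M,I]
Op 2: C0 read [C0 read from I: others=['C2=M'] -> C0=S, others downsized to S] -> [S,I,S,I]
Op 3: C1 write [C1 write: invalidate ['C0=S', 'C2=S'] -> C1=M] -> [I,M,I,I]
Op 4: C1 read [C1 read: already in M, no change] -> [I,M,I,I]
Op 5: C0 read [C0 read from I: others=['C1=M'] -> C0=S, others downsized to S] -> [S,S,I,I]
Op 6: C0 write [C0 write: invalidate ['C1=S'] -> C0=M] -> [M,I,I,I]
Op 7: C0 read [C0 read: already in M, no change] -> [M,I,I,I]
Op 8: C3 read [C3 read from I: others=['C0=M'] -> C3=S, others downsized to S] -> [S,I,I,S]
Op 9: C1 read [C1 read from I: others=['C0=S', 'C3=S'] -> C1=S, others downsized to S] -> [S,S,I,S]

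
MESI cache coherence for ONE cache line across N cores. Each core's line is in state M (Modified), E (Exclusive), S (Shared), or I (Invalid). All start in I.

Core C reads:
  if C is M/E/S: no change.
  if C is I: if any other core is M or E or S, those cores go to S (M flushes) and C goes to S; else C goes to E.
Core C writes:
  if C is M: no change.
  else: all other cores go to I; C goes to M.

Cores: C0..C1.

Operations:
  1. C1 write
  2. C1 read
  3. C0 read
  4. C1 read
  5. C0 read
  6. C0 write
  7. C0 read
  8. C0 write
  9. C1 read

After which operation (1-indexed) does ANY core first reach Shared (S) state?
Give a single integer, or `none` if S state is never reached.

Answer: 3

Derivation:
Op 1: C1 write [C1 write: invalidate none -> C1=M] -> [I,M]
Op 2: C1 read [C1 read: already in M, no change] -> [I,M]
Op 3: C0 read [C0 read from I: others=['C1=M'] -> C0=S, others downsized to S] -> [S,S]
  -> First S state at op 3; remaining ops need not be traced.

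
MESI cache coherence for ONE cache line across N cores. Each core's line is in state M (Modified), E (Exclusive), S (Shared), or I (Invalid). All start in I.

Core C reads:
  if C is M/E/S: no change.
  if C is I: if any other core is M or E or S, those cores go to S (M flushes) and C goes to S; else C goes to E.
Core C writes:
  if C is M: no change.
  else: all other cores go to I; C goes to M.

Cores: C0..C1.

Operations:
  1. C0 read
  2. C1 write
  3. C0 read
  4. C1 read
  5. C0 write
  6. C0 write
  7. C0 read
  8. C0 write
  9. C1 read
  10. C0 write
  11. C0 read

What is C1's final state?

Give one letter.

Op 1: C0 read [C0 read from I: no other sharers -> C0=E (exclusive)] -> [E,I]
Op 2: C1 write [C1 write: invalidate ['C0=E'] -> C1=M] -> [I,M]
Op 3: C0 read [C0 read from I: others=['C1=M'] -> C0=S, others downsized to S] -> [S,S]
Op 4: C1 read [C1 read: already in S, no change] -> [S,S]
Op 5: C0 write [C0 write: invalidate ['C1=S'] -> C0=M] -> [M,I]
Op 6: C0 write [C0 write: already M (modified), no change] -> [M,I]
Op 7: C0 read [C0 read: already in M, no change] -> [M,I]
Op 8: C0 write [C0 write: already M (modified), no change] -> [M,I]
Op 9: C1 read [C1 read from I: others=['C0=M'] -> C1=S, others downsized to S] -> [S,S]
Op 10: C0 write [C0 write: invalidate ['C1=S'] -> C0=M] -> [M,I]
Op 11: C0 read [C0 read: already in M, no change] -> [M,I]

Answer: I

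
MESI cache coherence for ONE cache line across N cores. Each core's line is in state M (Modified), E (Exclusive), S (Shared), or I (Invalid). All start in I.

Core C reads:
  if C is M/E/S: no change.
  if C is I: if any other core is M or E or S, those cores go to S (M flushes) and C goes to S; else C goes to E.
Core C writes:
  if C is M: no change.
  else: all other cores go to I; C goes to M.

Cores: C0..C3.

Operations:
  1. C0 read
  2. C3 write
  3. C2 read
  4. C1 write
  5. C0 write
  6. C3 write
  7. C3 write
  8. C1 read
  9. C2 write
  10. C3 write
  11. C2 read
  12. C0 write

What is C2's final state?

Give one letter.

Op 1: C0 read [C0 read from I: no other sharers -> C0=E (exclusive)] -> [E,I,I,I]
Op 2: C3 write [C3 write: invalidate ['C0=E'] -> C3=M] -> [I,I,I,M]
Op 3: C2 read [C2 read from I: others=['C3=M'] -> C2=S, others downsized to S] -> [I,I,S,S]
Op 4: C1 write [C1 write: invalidate ['C2=S', 'C3=S'] -> C1=M] -> [I,M,I,I]
Op 5: C0 write [C0 write: invalidate ['C1=M'] -> C0=M] -> [M,I,I,I]
Op 6: C3 write [C3 write: invalidate ['C0=M'] -> C3=M] -> [I,I,I,M]
Op 7: C3 write [C3 write: already M (modified), no change] -> [I,I,I,M]
Op 8: C1 read [C1 read from I: others=['C3=M'] -> C1=S, others downsized to S] -> [I,S,I,S]
Op 9: C2 write [C2 write: invalidate ['C1=S', 'C3=S'] -> C2=M] -> [I,I,M,I]
Op 10: C3 write [C3 write: invalidate ['C2=M'] -> C3=M] -> [I,I,I,M]
Op 11: C2 read [C2 read from I: others=['C3=M'] -> C2=S, others downsized to S] -> [I,I,S,S]
Op 12: C0 write [C0 write: invalidate ['C2=S', 'C3=S'] -> C0=M] -> [M,I,I,I]

Answer: I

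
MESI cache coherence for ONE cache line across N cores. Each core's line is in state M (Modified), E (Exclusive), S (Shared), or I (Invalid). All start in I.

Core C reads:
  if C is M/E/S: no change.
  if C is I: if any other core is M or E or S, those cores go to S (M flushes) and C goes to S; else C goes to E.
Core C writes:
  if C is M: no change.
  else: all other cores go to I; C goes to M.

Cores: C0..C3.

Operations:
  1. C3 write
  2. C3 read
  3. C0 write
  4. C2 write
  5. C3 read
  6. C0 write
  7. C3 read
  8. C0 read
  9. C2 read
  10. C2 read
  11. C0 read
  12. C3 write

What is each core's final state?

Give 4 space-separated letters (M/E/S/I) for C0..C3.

Answer: I I I M

Derivation:
Op 1: C3 write [C3 write: invalidate none -> C3=M] -> [I,I,I,M]
Op 2: C3 read [C3 read: already in M, no change] -> [I,I,I,M]
Op 3: C0 write [C0 write: invalidate ['C3=M'] -> C0=M] -> [M,I,I,I]
Op 4: C2 write [C2 write: invalidate ['C0=M'] -> C2=M] -> [I,I,M,I]
Op 5: C3 read [C3 read from I: others=['C2=M'] -> C3=S, others downsized to S] -> [I,I,S,S]
Op 6: C0 write [C0 write: invalidate ['C2=S', 'C3=S'] -> C0=M] -> [M,I,I,I]
Op 7: C3 read [C3 read from I: others=['C0=M'] -> C3=S, others downsized to S] -> [S,I,I,S]
Op 8: C0 read [C0 read: already in S, no change] -> [S,I,I,S]
Op 9: C2 read [C2 read from I: others=['C0=S', 'C3=S'] -> C2=S, others downsized to S] -> [S,I,S,S]
Op 10: C2 read [C2 read: already in S, no change] -> [S,I,S,S]
Op 11: C0 read [C0 read: already in S, no change] -> [S,I,S,S]
Op 12: C3 write [C3 write: invalidate ['C0=S', 'C2=S'] -> C3=M] -> [I,I,I,M]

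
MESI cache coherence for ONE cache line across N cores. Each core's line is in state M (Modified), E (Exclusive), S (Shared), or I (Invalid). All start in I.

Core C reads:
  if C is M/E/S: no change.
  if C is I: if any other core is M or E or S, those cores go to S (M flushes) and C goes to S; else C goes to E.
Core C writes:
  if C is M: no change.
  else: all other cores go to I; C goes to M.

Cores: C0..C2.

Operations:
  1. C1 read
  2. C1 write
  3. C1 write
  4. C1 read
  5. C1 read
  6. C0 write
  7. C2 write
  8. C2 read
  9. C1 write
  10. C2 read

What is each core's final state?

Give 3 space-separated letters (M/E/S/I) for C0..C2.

Answer: I S S

Derivation:
Op 1: C1 read [C1 read from I: no other sharers -> C1=E (exclusive)] -> [I,E,I]
Op 2: C1 write [C1 write: invalidate none -> C1=M] -> [I,M,I]
Op 3: C1 write [C1 write: already M (modified), no change] -> [I,M,I]
Op 4: C1 read [C1 read: already in M, no change] -> [I,M,I]
Op 5: C1 read [C1 read: already in M, no change] -> [I,M,I]
Op 6: C0 write [C0 write: invalidate ['C1=M'] -> C0=M] -> [M,I,I]
Op 7: C2 write [C2 write: invalidate ['C0=M'] -> C2=M] -> [I,I,M]
Op 8: C2 read [C2 read: already in M, no change] -> [I,I,M]
Op 9: C1 write [C1 write: invalidate ['C2=M'] -> C1=M] -> [I,M,I]
Op 10: C2 read [C2 read from I: others=['C1=M'] -> C2=S, others downsized to S] -> [I,S,S]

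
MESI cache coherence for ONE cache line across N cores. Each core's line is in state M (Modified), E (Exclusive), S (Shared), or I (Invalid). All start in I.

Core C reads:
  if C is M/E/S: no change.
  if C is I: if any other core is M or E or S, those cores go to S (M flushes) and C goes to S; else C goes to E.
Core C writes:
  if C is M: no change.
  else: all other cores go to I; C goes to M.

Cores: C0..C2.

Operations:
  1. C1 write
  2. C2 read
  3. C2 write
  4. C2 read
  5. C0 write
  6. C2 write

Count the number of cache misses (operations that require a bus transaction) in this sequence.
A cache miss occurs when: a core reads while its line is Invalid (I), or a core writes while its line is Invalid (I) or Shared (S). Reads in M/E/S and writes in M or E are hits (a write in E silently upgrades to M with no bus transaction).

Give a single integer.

Answer: 5

Derivation:
Op 1: C1 write [C1 write: invalidate none -> C1=M] -> [I,M,I] [MISS #1: write from I]
Op 2: C2 read [C2 read from I: others=['C1=M'] -> C2=S, others downsized to S] -> [I,S,S] [MISS #2: read from I]
Op 3: C2 write [C2 write: invalidate ['C1=S'] -> C2=M] -> [I,I,M] [MISS #3: write from S]
Op 4: C2 read [C2 read: already in M, no change] -> [I,I,M] [hit: read from M]
Op 5: C0 write [C0 write: invalidate ['C2=M'] -> C0=M] -> [M,I,I] [MISS #4: write from I]
Op 6: C2 write [C2 write: invalidate ['C0=M'] -> C2=M] -> [I,I,M] [MISS #5: write from I]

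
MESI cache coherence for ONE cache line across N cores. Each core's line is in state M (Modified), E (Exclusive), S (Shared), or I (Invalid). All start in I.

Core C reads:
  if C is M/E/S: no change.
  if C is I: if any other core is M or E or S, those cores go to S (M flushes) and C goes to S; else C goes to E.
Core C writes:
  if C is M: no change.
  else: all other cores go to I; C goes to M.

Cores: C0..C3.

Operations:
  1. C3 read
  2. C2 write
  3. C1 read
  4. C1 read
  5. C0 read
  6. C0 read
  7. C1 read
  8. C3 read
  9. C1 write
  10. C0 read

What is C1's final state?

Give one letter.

Op 1: C3 read [C3 read from I: no other sharers -> C3=E (exclusive)] -> [I,I,I,E]
Op 2: C2 write [C2 write: invalidate ['C3=E'] -> C2=M] -> [I,I,M,I]
Op 3: C1 read [C1 read from I: others=['C2=M'] -> C1=S, others downsized to S] -> [I,S,S,I]
Op 4: C1 read [C1 read: already in S, no change] -> [I,S,S,I]
Op 5: C0 read [C0 read from I: others=['C1=S', 'C2=S'] -> C0=S, others downsized to S] -> [S,S,S,I]
Op 6: C0 read [C0 read: already in S, no change] -> [S,S,S,I]
Op 7: C1 read [C1 read: already in S, no change] -> [S,S,S,I]
Op 8: C3 read [C3 read from I: others=['C0=S', 'C1=S', 'C2=S'] -> C3=S, others downsized to S] -> [S,S,S,S]
Op 9: C1 write [C1 write: invalidate ['C0=S', 'C2=S', 'C3=S'] -> C1=M] -> [I,M,I,I]
Op 10: C0 read [C0 read from I: others=['C1=M'] -> C0=S, others downsized to S] -> [S,S,I,I]

Answer: S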